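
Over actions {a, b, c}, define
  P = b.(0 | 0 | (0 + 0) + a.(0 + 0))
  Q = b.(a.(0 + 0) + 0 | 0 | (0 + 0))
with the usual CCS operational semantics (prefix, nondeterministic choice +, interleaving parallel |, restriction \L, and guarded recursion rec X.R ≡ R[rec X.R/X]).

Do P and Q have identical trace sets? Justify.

P's transition system — 3 states:
  u0 = b.(0 | 0 | (0 + 0) + a.(0 + 0)) :: --b--▸ u1
  u1 = 0 | 0 | (0 + 0) + a.(0 + 0) :: --a--▸ u2
  u2 = 0 + 0 :: deadlocked
Q's transition system — 3 states:
  v0 = b.(a.(0 + 0) + 0 | 0 | (0 + 0)) :: --b--▸ v1
  v1 = a.(0 + 0) + 0 | 0 | (0 + 0) :: --a--▸ v2
  v2 = 0 + 0 :: deadlocked
Coarsest stable partition (strong bisimilarity classes):
  B0 = {u0, v0}
  B1 = {u1, v1}
  B2 = {u2, v2}
u0 ∈ B0, v0 ∈ B0 → same block
Bisimilar ⇒ trace-equivalent.

trace-equivalent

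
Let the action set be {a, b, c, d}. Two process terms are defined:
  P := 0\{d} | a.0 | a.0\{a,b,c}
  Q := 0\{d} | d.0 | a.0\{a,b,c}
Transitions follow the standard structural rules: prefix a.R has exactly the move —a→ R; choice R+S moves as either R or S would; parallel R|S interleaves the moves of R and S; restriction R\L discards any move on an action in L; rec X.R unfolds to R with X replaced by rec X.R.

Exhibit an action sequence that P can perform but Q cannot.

P's transition system — 4 states:
  s0 = 0\{d} | a.0 | a.0\{a,b,c} → -a-> s1, -a-> s2
  s1 = 0\{d} | 0 | a.0\{a,b,c} → -a-> s3
  s2 = 0\{d} | a.0 | 0\{a,b,c} → -a-> s3
  s3 = 0\{d} | 0 | 0\{a,b,c} → ·
Q's transition system — 4 states:
  t0 = 0\{d} | d.0 | a.0\{a,b,c} → -a-> t1, -d-> t2
  t1 = 0\{d} | d.0 | 0\{a,b,c} → -d-> t3
  t2 = 0\{d} | 0 | a.0\{a,b,c} → -a-> t3
  t3 = 0\{d} | 0 | 0\{a,b,c} → ·
Trace ⟨aa⟩ through P, begin at {s0}:
  after a @ step 1: {s1, s2}
  after a @ step 2: {s3}
  — P admits the full trace.
Trace ⟨aa⟩ through Q, begin at {t0}:
  after a @ step 1: {t1}
  after a @ step 2: ∅ (Q stuck)

aa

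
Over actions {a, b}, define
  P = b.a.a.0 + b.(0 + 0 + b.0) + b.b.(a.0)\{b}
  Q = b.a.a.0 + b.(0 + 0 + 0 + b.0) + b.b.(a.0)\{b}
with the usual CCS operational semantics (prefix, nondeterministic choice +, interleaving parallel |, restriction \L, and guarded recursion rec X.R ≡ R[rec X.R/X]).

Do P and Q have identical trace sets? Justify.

Reachable graph of P (8 states):
  s0 = b.a.a.0 + b.(0 + 0 + b.0) + b.b.(a.0)\{b} ⊢ =b=> s1, =b=> s2, =b=> s3
  s1 = 0 + 0 + b.0 ⊢ =b=> s4
  s2 = a.a.0 ⊢ =a=> s5
  s3 = b.(a.0)\{b} ⊢ =b=> s6
  s4 = 0 ⊢ stopped
  s5 = a.0 ⊢ =a=> s4
  s6 = (a.0)\{b} ⊢ =a=> s7
  s7 = 0\{b} ⊢ stopped
Reachable graph of Q (8 states):
  t0 = b.a.a.0 + b.(0 + 0 + 0 + b.0) + b.b.(a.0)\{b} ⊢ =b=> t1, =b=> t2, =b=> t3
  t1 = 0 + 0 + 0 + b.0 ⊢ =b=> t4
  t2 = a.a.0 ⊢ =a=> t5
  t3 = b.(a.0)\{b} ⊢ =b=> t6
  t4 = 0 ⊢ stopped
  t5 = a.0 ⊢ =a=> t4
  t6 = (a.0)\{b} ⊢ =a=> t7
  t7 = 0\{b} ⊢ stopped
Partition-refinement fixed point:
  B0 = {s0, t0}
  B1 = {s1, t1}
  B2 = {s4, s7, t4, t7}
  B3 = {s3, t3}
  B4 = {s5, s6, t5, t6}
  B5 = {s2, t2}
s0 ∈ B0, t0 ∈ B0 → same block
Bisimilar ⇒ trace-equivalent.

traces(P) = traces(Q)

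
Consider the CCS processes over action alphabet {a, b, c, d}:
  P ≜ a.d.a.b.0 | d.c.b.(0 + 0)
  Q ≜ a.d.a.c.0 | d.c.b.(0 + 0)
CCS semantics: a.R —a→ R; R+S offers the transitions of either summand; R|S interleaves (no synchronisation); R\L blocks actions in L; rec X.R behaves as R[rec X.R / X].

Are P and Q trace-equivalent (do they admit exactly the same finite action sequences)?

NO — witness ⟨adab⟩

P's transition system — 20 states:
  u0 = a.d.a.b.0 | d.c.b.(0 + 0) ⊢ -a-> u1, -d-> u2
  u1 = d.a.b.0 | d.c.b.(0 + 0) ⊢ -d-> u3, -d-> u4
  u2 = a.d.a.b.0 | c.b.(0 + 0) ⊢ -a-> u4, -c-> u5
  u3 = a.b.0 | d.c.b.(0 + 0) ⊢ -a-> u6, -d-> u7
  u4 = d.a.b.0 | c.b.(0 + 0) ⊢ -c-> u8, -d-> u7
  u5 = a.d.a.b.0 | b.(0 + 0) ⊢ -a-> u8, -b-> u9
  u6 = b.0 | d.c.b.(0 + 0) ⊢ -b-> u10, -d-> u11
  u7 = a.b.0 | c.b.(0 + 0) ⊢ -a-> u11, -c-> u12
  u8 = d.a.b.0 | b.(0 + 0) ⊢ -b-> u13, -d-> u12
  u9 = a.d.a.b.0 | (0 + 0) ⊢ -a-> u13
  u10 = 0 | d.c.b.(0 + 0) ⊢ -d-> u14
  u11 = b.0 | c.b.(0 + 0) ⊢ -b-> u14, -c-> u15
  u12 = a.b.0 | b.(0 + 0) ⊢ -a-> u15, -b-> u16
  u13 = d.a.b.0 | (0 + 0) ⊢ -d-> u16
  u14 = 0 | c.b.(0 + 0) ⊢ -c-> u17
  u15 = b.0 | b.(0 + 0) ⊢ -b-> u17, -b-> u18
  u16 = a.b.0 | (0 + 0) ⊢ -a-> u18
  u17 = 0 | b.(0 + 0) ⊢ -b-> u19
  u18 = b.0 | (0 + 0) ⊢ -b-> u19
  u19 = 0 | (0 + 0) ⊢ stopped
Q's transition system — 20 states:
  v0 = a.d.a.c.0 | d.c.b.(0 + 0) ⊢ -a-> v1, -d-> v2
  v1 = d.a.c.0 | d.c.b.(0 + 0) ⊢ -d-> v3, -d-> v4
  v2 = a.d.a.c.0 | c.b.(0 + 0) ⊢ -a-> v4, -c-> v5
  v3 = a.c.0 | d.c.b.(0 + 0) ⊢ -a-> v6, -d-> v7
  v4 = d.a.c.0 | c.b.(0 + 0) ⊢ -c-> v8, -d-> v7
  v5 = a.d.a.c.0 | b.(0 + 0) ⊢ -a-> v8, -b-> v9
  v6 = c.0 | d.c.b.(0 + 0) ⊢ -c-> v10, -d-> v11
  v7 = a.c.0 | c.b.(0 + 0) ⊢ -a-> v11, -c-> v12
  v8 = d.a.c.0 | b.(0 + 0) ⊢ -b-> v13, -d-> v12
  v9 = a.d.a.c.0 | (0 + 0) ⊢ -a-> v13
  v10 = 0 | d.c.b.(0 + 0) ⊢ -d-> v14
  v11 = c.0 | c.b.(0 + 0) ⊢ -c-> v14, -c-> v15
  v12 = a.c.0 | b.(0 + 0) ⊢ -a-> v15, -b-> v16
  v13 = d.a.c.0 | (0 + 0) ⊢ -d-> v16
  v14 = 0 | c.b.(0 + 0) ⊢ -c-> v17
  v15 = c.0 | b.(0 + 0) ⊢ -b-> v18, -c-> v17
  v16 = a.c.0 | (0 + 0) ⊢ -a-> v18
  v17 = 0 | b.(0 + 0) ⊢ -b-> v19
  v18 = c.0 | (0 + 0) ⊢ -c-> v19
  v19 = 0 | (0 + 0) ⊢ stopped
Trace ⟨adab⟩ through P, begin at {u0}:
  step 1 (a): {u1}
  step 2 (d): {u3, u4}
  step 3 (a): {u6}
  step 4 (b): {u10}
  ✓ P
Trace ⟨adab⟩ through Q, begin at {v0}:
  step 1 (a): {v1}
  step 2 (d): {v3, v4}
  step 3 (a): {v6}
  step 4 (b): ∅  — Q cannot continue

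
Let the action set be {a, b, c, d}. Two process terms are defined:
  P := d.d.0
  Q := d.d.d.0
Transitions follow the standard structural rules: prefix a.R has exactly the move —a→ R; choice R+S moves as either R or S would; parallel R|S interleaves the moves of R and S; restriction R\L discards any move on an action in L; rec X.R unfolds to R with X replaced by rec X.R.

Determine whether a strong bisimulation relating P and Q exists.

P ≁ Q

P's transition system — 3 states:
  m0 = d.d.0 has moves —d→ m1
  m1 = d.0 has moves —d→ m2
  m2 = 0 has moves stopped
Q's transition system — 4 states:
  n0 = d.d.d.0 has moves —d→ n1
  n1 = d.d.0 has moves —d→ n2
  n2 = d.0 has moves —d→ n3
  n3 = 0 has moves stopped
Partition-refinement fixed point:
  B0 = {m0, n1}
  B1 = {m1, n2}
  B2 = {m2, n3}
  B3 = {n0}
m0 ∈ B0, n0 ∈ B3 → different blocks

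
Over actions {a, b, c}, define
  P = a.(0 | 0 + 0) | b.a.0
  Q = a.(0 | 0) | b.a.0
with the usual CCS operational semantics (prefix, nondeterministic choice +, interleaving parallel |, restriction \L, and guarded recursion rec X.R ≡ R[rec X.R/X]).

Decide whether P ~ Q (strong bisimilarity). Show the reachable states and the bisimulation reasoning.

bisimilar

P's transition system — 6 states:
  u0 = a.(0 | 0 + 0) | b.a.0 :: --a--▸ u1, --b--▸ u2
  u1 = (0 | 0 + 0) | b.a.0 :: --b--▸ u3
  u2 = a.(0 | 0 + 0) | a.0 :: --a--▸ u3, --a--▸ u4
  u3 = (0 | 0 + 0) | a.0 :: --a--▸ u5
  u4 = a.(0 | 0 + 0) | 0 :: --a--▸ u5
  u5 = (0 | 0 + 0) | 0 :: ·
Q's transition system — 6 states:
  v0 = a.(0 | 0) | b.a.0 :: --a--▸ v1, --b--▸ v2
  v1 = 0 | 0 | b.a.0 :: --b--▸ v3
  v2 = a.(0 | 0) | a.0 :: --a--▸ v3, --a--▸ v4
  v3 = 0 | 0 | a.0 :: --a--▸ v5
  v4 = a.(0 | 0) | 0 :: --a--▸ v5
  v5 = 0 | 0 | 0 :: ·
Bisimilarity quotient blocks:
  B0 = {u0, v0}
  B1 = {u1, v1}
  B2 = {u3, u4, v3, v4}
  B3 = {u5, v5}
  B4 = {u2, v2}
u0 ∈ B0, v0 ∈ B0 → same block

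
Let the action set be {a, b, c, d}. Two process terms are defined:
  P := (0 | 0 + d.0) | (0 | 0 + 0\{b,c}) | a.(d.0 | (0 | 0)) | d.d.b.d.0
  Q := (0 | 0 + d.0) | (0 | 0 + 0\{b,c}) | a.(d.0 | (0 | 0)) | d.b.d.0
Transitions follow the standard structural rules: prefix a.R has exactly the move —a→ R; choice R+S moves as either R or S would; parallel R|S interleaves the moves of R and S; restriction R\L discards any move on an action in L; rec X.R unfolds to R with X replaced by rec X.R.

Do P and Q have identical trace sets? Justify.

NO — witness ⟨ddd⟩

Reachable graph of P (30 states):
  m0 = (0 | 0 + d.0) | (0 | 0 + 0\{b,c}) | a.(d.0 | (0 | 0)) | d.d.b.d.0 → ··a··> m1, ··d··> m2, ··d··> m3
  m1 = (0 | 0 + d.0) | (0 | 0 + 0\{b,c}) | (d.0 | (0 | 0)) | d.d.b.d.0 → ··d··> m4, ··d··> m5, ··d··> m6
  m2 = (0 | 0 + d.0) | (0 | 0 + 0\{b,c}) | a.(d.0 | (0 | 0)) | d.b.d.0 → ··a··> m5, ··d··> m7, ··d··> m8
  m3 = 0 | (0 | 0 + 0\{b,c}) | a.(d.0 | (0 | 0)) | d.d.b.d.0 → ··a··> m6, ··d··> m8
  m4 = (0 | 0 + d.0) | (0 | 0 + 0\{b,c}) | (0 | (0 | 0)) | d.d.b.d.0 → ··d··> m10, ··d··> m9
  m5 = (0 | 0 + d.0) | (0 | 0 + 0\{b,c}) | (d.0 | (0 | 0)) | d.b.d.0 → ··d··> m11, ··d··> m12, ··d··> m9
  m6 = 0 | (0 | 0 + 0\{b,c}) | (d.0 | (0 | 0)) | d.d.b.d.0 → ··d··> m10, ··d··> m12
  m7 = (0 | 0 + d.0) | (0 | 0 + 0\{b,c}) | a.(d.0 | (0 | 0)) | b.d.0 → ··a··> m11, ··b··> m13, ··d··> m14
  m8 = 0 | (0 | 0 + 0\{b,c}) | a.(d.0 | (0 | 0)) | d.b.d.0 → ··a··> m12, ··d··> m14
  m9 = (0 | 0 + d.0) | (0 | 0 + 0\{b,c}) | (0 | (0 | 0)) | d.b.d.0 → ··d··> m15, ··d··> m16
  m10 = 0 | (0 | 0 + 0\{b,c}) | (0 | (0 | 0)) | d.d.b.d.0 → ··d··> m16
  m11 = (0 | 0 + d.0) | (0 | 0 + 0\{b,c}) | (d.0 | (0 | 0)) | b.d.0 → ··b··> m17, ··d··> m15, ··d··> m18
  m12 = 0 | (0 | 0 + 0\{b,c}) | (d.0 | (0 | 0)) | d.b.d.0 → ··d··> m16, ··d··> m18
  m13 = (0 | 0 + d.0) | (0 | 0 + 0\{b,c}) | a.(d.0 | (0 | 0)) | d.0 → ··a··> m17, ··d··> m19, ··d··> m20
  m14 = 0 | (0 | 0 + 0\{b,c}) | a.(d.0 | (0 | 0)) | b.d.0 → ··a··> m18, ··b··> m20
  m15 = (0 | 0 + d.0) | (0 | 0 + 0\{b,c}) | (0 | (0 | 0)) | b.d.0 → ··b··> m21, ··d··> m22
  m16 = 0 | (0 | 0 + 0\{b,c}) | (0 | (0 | 0)) | d.b.d.0 → ··d··> m22
  m17 = (0 | 0 + d.0) | (0 | 0 + 0\{b,c}) | (d.0 | (0 | 0)) | d.0 → ··d··> m21, ··d··> m23, ··d··> m24
  m18 = 0 | (0 | 0 + 0\{b,c}) | (d.0 | (0 | 0)) | b.d.0 → ··b··> m24, ··d··> m22
  m19 = (0 | 0 + d.0) | (0 | 0 + 0\{b,c}) | a.(d.0 | (0 | 0)) | 0 → ··a··> m23, ··d··> m25
  m20 = 0 | (0 | 0 + 0\{b,c}) | a.(d.0 | (0 | 0)) | d.0 → ··a··> m24, ··d··> m25
  m21 = (0 | 0 + d.0) | (0 | 0 + 0\{b,c}) | (0 | (0 | 0)) | d.0 → ··d··> m26, ··d··> m27
  m22 = 0 | (0 | 0 + 0\{b,c}) | (0 | (0 | 0)) | b.d.0 → ··b··> m27
  m23 = (0 | 0 + d.0) | (0 | 0 + 0\{b,c}) | (d.0 | (0 | 0)) | 0 → ··d··> m26, ··d··> m28
  m24 = 0 | (0 | 0 + 0\{b,c}) | (d.0 | (0 | 0)) | d.0 → ··d··> m27, ··d··> m28
  m25 = 0 | (0 | 0 + 0\{b,c}) | a.(d.0 | (0 | 0)) | 0 → ··a··> m28
  m26 = (0 | 0 + d.0) | (0 | 0 + 0\{b,c}) | (0 | (0 | 0)) | 0 → ··d··> m29
  m27 = 0 | (0 | 0 + 0\{b,c}) | (0 | (0 | 0)) | d.0 → ··d··> m29
  m28 = 0 | (0 | 0 + 0\{b,c}) | (d.0 | (0 | 0)) | 0 → ··d··> m29
  m29 = 0 | (0 | 0 + 0\{b,c}) | (0 | (0 | 0)) | 0 → stopped
Reachable graph of Q (24 states):
  n0 = (0 | 0 + d.0) | (0 | 0 + 0\{b,c}) | a.(d.0 | (0 | 0)) | d.b.d.0 → ··a··> n1, ··d··> n2, ··d··> n3
  n1 = (0 | 0 + d.0) | (0 | 0 + 0\{b,c}) | (d.0 | (0 | 0)) | d.b.d.0 → ··d··> n4, ··d··> n5, ··d··> n6
  n2 = (0 | 0 + d.0) | (0 | 0 + 0\{b,c}) | a.(d.0 | (0 | 0)) | b.d.0 → ··a··> n5, ··b··> n7, ··d··> n8
  n3 = 0 | (0 | 0 + 0\{b,c}) | a.(d.0 | (0 | 0)) | d.b.d.0 → ··a··> n6, ··d··> n8
  n4 = (0 | 0 + d.0) | (0 | 0 + 0\{b,c}) | (0 | (0 | 0)) | d.b.d.0 → ··d··> n10, ··d··> n9
  n5 = (0 | 0 + d.0) | (0 | 0 + 0\{b,c}) | (d.0 | (0 | 0)) | b.d.0 → ··b··> n11, ··d··> n12, ··d··> n9
  n6 = 0 | (0 | 0 + 0\{b,c}) | (d.0 | (0 | 0)) | d.b.d.0 → ··d··> n10, ··d··> n12
  n7 = (0 | 0 + d.0) | (0 | 0 + 0\{b,c}) | a.(d.0 | (0 | 0)) | d.0 → ··a··> n11, ··d··> n13, ··d··> n14
  n8 = 0 | (0 | 0 + 0\{b,c}) | a.(d.0 | (0 | 0)) | b.d.0 → ··a··> n12, ··b··> n14
  n9 = (0 | 0 + d.0) | (0 | 0 + 0\{b,c}) | (0 | (0 | 0)) | b.d.0 → ··b··> n15, ··d··> n16
  n10 = 0 | (0 | 0 + 0\{b,c}) | (0 | (0 | 0)) | d.b.d.0 → ··d··> n16
  n11 = (0 | 0 + d.0) | (0 | 0 + 0\{b,c}) | (d.0 | (0 | 0)) | d.0 → ··d··> n15, ··d··> n17, ··d··> n18
  n12 = 0 | (0 | 0 + 0\{b,c}) | (d.0 | (0 | 0)) | b.d.0 → ··b··> n18, ··d··> n16
  n13 = (0 | 0 + d.0) | (0 | 0 + 0\{b,c}) | a.(d.0 | (0 | 0)) | 0 → ··a··> n17, ··d··> n19
  n14 = 0 | (0 | 0 + 0\{b,c}) | a.(d.0 | (0 | 0)) | d.0 → ··a··> n18, ··d··> n19
  n15 = (0 | 0 + d.0) | (0 | 0 + 0\{b,c}) | (0 | (0 | 0)) | d.0 → ··d··> n20, ··d··> n21
  n16 = 0 | (0 | 0 + 0\{b,c}) | (0 | (0 | 0)) | b.d.0 → ··b··> n21
  n17 = (0 | 0 + d.0) | (0 | 0 + 0\{b,c}) | (d.0 | (0 | 0)) | 0 → ··d··> n20, ··d··> n22
  n18 = 0 | (0 | 0 + 0\{b,c}) | (d.0 | (0 | 0)) | d.0 → ··d··> n21, ··d··> n22
  n19 = 0 | (0 | 0 + 0\{b,c}) | a.(d.0 | (0 | 0)) | 0 → ··a··> n22
  n20 = (0 | 0 + d.0) | (0 | 0 + 0\{b,c}) | (0 | (0 | 0)) | 0 → ··d··> n23
  n21 = 0 | (0 | 0 + 0\{b,c}) | (0 | (0 | 0)) | d.0 → ··d··> n23
  n22 = 0 | (0 | 0 + 0\{b,c}) | (d.0 | (0 | 0)) | 0 → ··d··> n23
  n23 = 0 | (0 | 0 + 0\{b,c}) | (0 | (0 | 0)) | 0 → stopped
Trace ⟨ddd⟩ through P, begin at {m0}:
  step 1 (d): {m2, m3}
  step 2 (d): {m7, m8}
  step 3 (d): {m14}
  ✓ P
Trace ⟨ddd⟩ through Q, begin at {n0}:
  step 1 (d): {n2, n3}
  step 2 (d): {n8}
  step 3 (d): ∅ (Q stuck)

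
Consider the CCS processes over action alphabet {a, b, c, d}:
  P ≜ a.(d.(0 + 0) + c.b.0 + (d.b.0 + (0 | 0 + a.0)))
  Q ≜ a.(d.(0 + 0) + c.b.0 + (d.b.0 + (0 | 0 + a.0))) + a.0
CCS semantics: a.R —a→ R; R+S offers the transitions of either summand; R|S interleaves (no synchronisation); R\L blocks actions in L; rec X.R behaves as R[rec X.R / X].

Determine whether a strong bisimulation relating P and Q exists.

P's transition system — 5 states:
  s0 = a.(d.(0 + 0) + c.b.0 + (d.b.0 + (0 | 0 + a.0))) ⊢ =a=> s1
  s1 = d.(0 + 0) + c.b.0 + (d.b.0 + (0 | 0 + a.0)) ⊢ =a=> s2, =c=> s3, =d=> s3, =d=> s4
  s2 = 0 ⊢ ∅
  s3 = b.0 ⊢ =b=> s2
  s4 = 0 + 0 ⊢ ∅
Q's transition system — 5 states:
  t0 = a.(d.(0 + 0) + c.b.0 + (d.b.0 + (0 | 0 + a.0))) + a.0 ⊢ =a=> t1, =a=> t2
  t1 = 0 ⊢ ∅
  t2 = d.(0 + 0) + c.b.0 + (d.b.0 + (0 | 0 + a.0)) ⊢ =a=> t1, =c=> t3, =d=> t3, =d=> t4
  t3 = b.0 ⊢ =b=> t1
  t4 = 0 + 0 ⊢ ∅
Coarsest stable partition (strong bisimilarity classes):
  B0 = {s0}
  B1 = {s1, t2}
  B2 = {s2, s4, t1, t4}
  B3 = {s3, t3}
  B4 = {t0}
s0 ∈ B0, t0 ∈ B4 → different blocks

NO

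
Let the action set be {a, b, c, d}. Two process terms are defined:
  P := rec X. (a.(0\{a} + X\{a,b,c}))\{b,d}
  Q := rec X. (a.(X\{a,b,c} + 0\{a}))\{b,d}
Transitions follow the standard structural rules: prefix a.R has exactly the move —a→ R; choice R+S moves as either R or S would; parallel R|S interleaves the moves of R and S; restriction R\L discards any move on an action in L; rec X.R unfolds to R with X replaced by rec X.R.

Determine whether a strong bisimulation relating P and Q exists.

LTS(P): 2 reachable states
  p0 = rec X. (a.(0\{a} + X\{a,b,c}))\{b,d} :: —a→ p1
  p1 = (0\{a} + (rec X. (a.(0\{a} + X\{a,b,c}))\{b,d})\{a,b,c})\{b,d} :: deadlocked
LTS(Q): 2 reachable states
  q0 = rec X. (a.(X\{a,b,c} + 0\{a}))\{b,d} :: —a→ q1
  q1 = ((rec X. (a.(X\{a,b,c} + 0\{a}))\{b,d})\{a,b,c} + 0\{a})\{b,d} :: deadlocked
Coarsest stable partition (strong bisimilarity classes):
  B0 = {p0, q0}
  B1 = {p1, q1}
p0 ∈ B0, q0 ∈ B0 → same block

P ~ Q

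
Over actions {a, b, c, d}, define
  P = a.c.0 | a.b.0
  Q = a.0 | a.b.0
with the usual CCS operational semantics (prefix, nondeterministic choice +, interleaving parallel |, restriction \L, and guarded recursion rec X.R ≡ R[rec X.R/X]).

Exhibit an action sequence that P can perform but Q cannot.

ac

LTS(P): 9 reachable states
  m0 = a.c.0 | a.b.0 ⊢ -a-> m1, -a-> m2
  m1 = a.c.0 | b.0 ⊢ -a-> m3, -b-> m4
  m2 = c.0 | a.b.0 ⊢ -a-> m3, -c-> m5
  m3 = c.0 | b.0 ⊢ -b-> m6, -c-> m7
  m4 = a.c.0 | 0 ⊢ -a-> m6
  m5 = 0 | a.b.0 ⊢ -a-> m7
  m6 = c.0 | 0 ⊢ -c-> m8
  m7 = 0 | b.0 ⊢ -b-> m8
  m8 = 0 | 0 ⊢ ·
LTS(Q): 6 reachable states
  n0 = a.0 | a.b.0 ⊢ -a-> n1, -a-> n2
  n1 = 0 | a.b.0 ⊢ -a-> n3
  n2 = a.0 | b.0 ⊢ -a-> n3, -b-> n4
  n3 = 0 | b.0 ⊢ -b-> n5
  n4 = a.0 | 0 ⊢ -a-> n5
  n5 = 0 | 0 ⊢ ·
Run σ = ⟨ac⟩ on P: start {m0}
  [1] a ⇒ {m1, m2}
  [2] c ⇒ {m5}
  — P admits the full trace.
Run σ = ⟨ac⟩ on Q: start {n0}
  [1] a ⇒ {n1, n2}
  [2] c ⇒ ∅ (Q stuck)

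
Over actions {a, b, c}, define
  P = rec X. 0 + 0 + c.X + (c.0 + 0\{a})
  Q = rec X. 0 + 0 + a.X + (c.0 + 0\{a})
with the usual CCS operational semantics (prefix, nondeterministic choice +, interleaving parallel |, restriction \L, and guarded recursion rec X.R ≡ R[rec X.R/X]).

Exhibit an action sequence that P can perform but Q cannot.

Reachable graph of P (2 states):
  m0 = rec X. 0 + 0 + c.X + (c.0 + 0\{a}) → =c=> m0, =c=> m1
  m1 = 0 → (no moves)
Reachable graph of Q (2 states):
  n0 = rec X. 0 + 0 + a.X + (c.0 + 0\{a}) → =a=> n0, =c=> n1
  n1 = 0 → (no moves)
Trace ⟨cc⟩ through P, begin at {m0}:
  [1] c ⇒ {m0, m1}
  [2] c ⇒ {m0, m1}
  P completes σ.
Trace ⟨cc⟩ through Q, begin at {n0}:
  [1] c ⇒ {n1}
  [2] c ⇒ no successor for Q

cc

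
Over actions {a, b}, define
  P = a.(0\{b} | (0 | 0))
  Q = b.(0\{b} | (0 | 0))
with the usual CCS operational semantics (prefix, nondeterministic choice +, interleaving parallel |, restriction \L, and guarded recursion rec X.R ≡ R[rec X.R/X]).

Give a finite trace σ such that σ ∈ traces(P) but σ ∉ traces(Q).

LTS(P): 2 reachable states
  u0 = a.(0\{b} | (0 | 0)) has moves —a→ u1
  u1 = 0\{b} | (0 | 0) has moves deadlocked
LTS(Q): 2 reachable states
  v0 = b.(0\{b} | (0 | 0)) has moves —b→ v1
  v1 = 0\{b} | (0 | 0) has moves deadlocked
Executing a from P (initial set {u0}):
  [1] a ⇒ {u1}
  — P admits the full trace.
Executing a from Q (initial set {v0}):
  [1] a ⇒ no successor for Q

a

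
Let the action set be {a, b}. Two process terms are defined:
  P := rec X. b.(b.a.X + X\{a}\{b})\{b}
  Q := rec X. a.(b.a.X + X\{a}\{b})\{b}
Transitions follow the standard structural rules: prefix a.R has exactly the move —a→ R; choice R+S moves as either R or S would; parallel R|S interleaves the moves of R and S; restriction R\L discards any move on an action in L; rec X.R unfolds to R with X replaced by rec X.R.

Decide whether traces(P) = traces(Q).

trace-distinct — witness ⟨b⟩

P's transition system — 2 states:
  u0 = rec X. b.(b.a.X + X\{a}\{b})\{b} ⊢ =b=> u1
  u1 = (b.a.(rec X. b.(b.a.X + X\{a}\{b})\{b}) + (rec X. b.(b.a.X + X\{a}\{b})\{b})\{a}\{b})\{b} ⊢ stopped
Q's transition system — 2 states:
  v0 = rec X. a.(b.a.X + X\{a}\{b})\{b} ⊢ =a=> v1
  v1 = (b.a.(rec X. a.(b.a.X + X\{a}\{b})\{b}) + (rec X. a.(b.a.X + X\{a}\{b})\{b})\{a}\{b})\{b} ⊢ stopped
Trace ⟨b⟩ through P, begin at {u0}:
  [1] b ⇒ {u1}
  — P admits the full trace.
Trace ⟨b⟩ through Q, begin at {v0}:
  [1] b ⇒ no successor for Q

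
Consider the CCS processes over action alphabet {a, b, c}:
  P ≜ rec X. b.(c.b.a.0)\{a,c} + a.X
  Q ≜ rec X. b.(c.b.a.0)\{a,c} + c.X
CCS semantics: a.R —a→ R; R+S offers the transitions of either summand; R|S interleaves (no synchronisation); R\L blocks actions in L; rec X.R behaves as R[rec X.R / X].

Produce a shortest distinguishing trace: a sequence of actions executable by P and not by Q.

LTS(P): 2 reachable states
  u0 = rec X. b.(c.b.a.0)\{a,c} + a.X has moves —a→ u0, —b→ u1
  u1 = (c.b.a.0)\{a,c} has moves deadlocked
LTS(Q): 2 reachable states
  v0 = rec X. b.(c.b.a.0)\{a,c} + c.X has moves —b→ v1, —c→ v0
  v1 = (c.b.a.0)\{a,c} has moves deadlocked
Executing a from P (initial set {u0}):
  after a @ step 1: {u0}
  ✓ P
Executing a from Q (initial set {v0}):
  after a @ step 1: no successor for Q

a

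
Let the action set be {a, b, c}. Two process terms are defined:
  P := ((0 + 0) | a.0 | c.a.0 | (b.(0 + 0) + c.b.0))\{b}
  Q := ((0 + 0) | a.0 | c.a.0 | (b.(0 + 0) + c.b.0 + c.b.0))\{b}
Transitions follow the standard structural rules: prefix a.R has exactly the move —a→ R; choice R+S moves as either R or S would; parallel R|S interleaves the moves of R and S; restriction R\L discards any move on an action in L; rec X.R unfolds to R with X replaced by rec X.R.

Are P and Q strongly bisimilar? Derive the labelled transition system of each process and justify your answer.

bisimilar

P's transition system — 12 states:
  u0 = ((0 + 0) | a.0 | c.a.0 | (b.(0 + 0) + c.b.0))\{b} has moves —a→ u1, —c→ u2, —c→ u3
  u1 = ((0 + 0) | 0 | c.a.0 | (b.(0 + 0) + c.b.0))\{b} has moves —c→ u4, —c→ u5
  u2 = ((0 + 0) | a.0 | a.0 | (b.(0 + 0) + c.b.0))\{b} has moves —a→ u4, —a→ u6, —c→ u7
  u3 = ((0 + 0) | a.0 | c.a.0 | b.0)\{b} has moves —a→ u5, —c→ u7
  u4 = ((0 + 0) | 0 | a.0 | (b.(0 + 0) + c.b.0))\{b} has moves —a→ u8, —c→ u9
  u5 = ((0 + 0) | 0 | c.a.0 | b.0)\{b} has moves —c→ u9
  u6 = ((0 + 0) | a.0 | 0 | (b.(0 + 0) + c.b.0))\{b} has moves —a→ u8, —c→ u10
  u7 = ((0 + 0) | a.0 | a.0 | b.0)\{b} has moves —a→ u10, —a→ u9
  u8 = ((0 + 0) | 0 | 0 | (b.(0 + 0) + c.b.0))\{b} has moves —c→ u11
  u9 = ((0 + 0) | 0 | a.0 | b.0)\{b} has moves —a→ u11
  u10 = ((0 + 0) | a.0 | 0 | b.0)\{b} has moves —a→ u11
  u11 = ((0 + 0) | 0 | 0 | b.0)\{b} has moves (no moves)
Q's transition system — 12 states:
  v0 = ((0 + 0) | a.0 | c.a.0 | (b.(0 + 0) + c.b.0 + c.b.0))\{b} has moves —a→ v1, —c→ v2, —c→ v3
  v1 = ((0 + 0) | 0 | c.a.0 | (b.(0 + 0) + c.b.0 + c.b.0))\{b} has moves —c→ v4, —c→ v5
  v2 = ((0 + 0) | a.0 | a.0 | (b.(0 + 0) + c.b.0 + c.b.0))\{b} has moves —a→ v4, —a→ v6, —c→ v7
  v3 = ((0 + 0) | a.0 | c.a.0 | b.0)\{b} has moves —a→ v5, —c→ v7
  v4 = ((0 + 0) | 0 | a.0 | (b.(0 + 0) + c.b.0 + c.b.0))\{b} has moves —a→ v8, —c→ v9
  v5 = ((0 + 0) | 0 | c.a.0 | b.0)\{b} has moves —c→ v9
  v6 = ((0 + 0) | a.0 | 0 | (b.(0 + 0) + c.b.0 + c.b.0))\{b} has moves —a→ v8, —c→ v10
  v7 = ((0 + 0) | a.0 | a.0 | b.0)\{b} has moves —a→ v10, —a→ v9
  v8 = ((0 + 0) | 0 | 0 | (b.(0 + 0) + c.b.0 + c.b.0))\{b} has moves —c→ v11
  v9 = ((0 + 0) | 0 | a.0 | b.0)\{b} has moves —a→ v11
  v10 = ((0 + 0) | a.0 | 0 | b.0)\{b} has moves —a→ v11
  v11 = ((0 + 0) | 0 | 0 | b.0)\{b} has moves (no moves)
Bisimilarity quotient blocks:
  B0 = {u0, v0}
  B1 = {u1, v1}
  B2 = {u5, v5}
  B3 = {u10, u9, v10, v9}
  B4 = {u11, v11}
  B5 = {u4, u6, v4, v6}
  B6 = {u8, v8}
  B7 = {u2, v2}
  B8 = {u7, v7}
  B9 = {u3, v3}
u0 ∈ B0, v0 ∈ B0 → same block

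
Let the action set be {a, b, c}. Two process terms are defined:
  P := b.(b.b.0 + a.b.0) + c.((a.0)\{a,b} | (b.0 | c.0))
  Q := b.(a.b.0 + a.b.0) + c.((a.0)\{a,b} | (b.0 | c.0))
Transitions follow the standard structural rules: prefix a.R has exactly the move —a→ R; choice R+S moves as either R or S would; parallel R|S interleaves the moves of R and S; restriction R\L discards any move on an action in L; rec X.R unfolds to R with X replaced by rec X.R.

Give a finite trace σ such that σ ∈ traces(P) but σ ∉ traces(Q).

LTS(P): 8 reachable states
  u0 = b.(b.b.0 + a.b.0) + c.((a.0)\{a,b} | (b.0 | c.0)) | -b-> u1, -c-> u2
  u1 = b.b.0 + a.b.0 | -a-> u3, -b-> u3
  u2 = (a.0)\{a,b} | (b.0 | c.0) | -b-> u4, -c-> u5
  u3 = b.0 | -b-> u6
  u4 = (a.0)\{a,b} | (0 | c.0) | -c-> u7
  u5 = (a.0)\{a,b} | (b.0 | 0) | -b-> u7
  u6 = 0 | (no moves)
  u7 = (a.0)\{a,b} | (0 | 0) | (no moves)
LTS(Q): 8 reachable states
  v0 = b.(a.b.0 + a.b.0) + c.((a.0)\{a,b} | (b.0 | c.0)) | -b-> v1, -c-> v2
  v1 = a.b.0 + a.b.0 | -a-> v3
  v2 = (a.0)\{a,b} | (b.0 | c.0) | -b-> v4, -c-> v5
  v3 = b.0 | -b-> v6
  v4 = (a.0)\{a,b} | (0 | c.0) | -c-> v7
  v5 = (a.0)\{a,b} | (b.0 | 0) | -b-> v7
  v6 = 0 | (no moves)
  v7 = (a.0)\{a,b} | (0 | 0) | (no moves)
Trace ⟨bb⟩ through P, begin at {u0}:
  after b @ step 1: {u1}
  after b @ step 2: {u3}
  — P admits the full trace.
Trace ⟨bb⟩ through Q, begin at {v0}:
  after b @ step 1: {v1}
  after b @ step 2: ∅ (Q stuck)

bb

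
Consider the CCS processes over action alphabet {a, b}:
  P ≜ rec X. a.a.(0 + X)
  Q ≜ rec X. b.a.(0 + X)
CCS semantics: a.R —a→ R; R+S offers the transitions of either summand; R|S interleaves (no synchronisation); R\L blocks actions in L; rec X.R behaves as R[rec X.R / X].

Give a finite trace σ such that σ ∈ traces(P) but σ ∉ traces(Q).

P's transition system — 3 states:
  s0 = rec X. a.a.(0 + X) has moves =a=> s1
  s1 = a.(0 + (rec X. a.a.(0 + X))) has moves =a=> s2
  s2 = 0 + (rec X. a.a.(0 + X)) has moves =a=> s1
Q's transition system — 3 states:
  t0 = rec X. b.a.(0 + X) has moves =b=> t1
  t1 = a.(0 + (rec X. b.a.(0 + X))) has moves =a=> t2
  t2 = 0 + (rec X. b.a.(0 + X)) has moves =b=> t1
Run σ = ⟨a⟩ on P: start {s0}
  after a @ step 1: {s1}
  P completes σ.
Run σ = ⟨a⟩ on Q: start {t0}
  after a @ step 1: ∅ (Q stuck)

a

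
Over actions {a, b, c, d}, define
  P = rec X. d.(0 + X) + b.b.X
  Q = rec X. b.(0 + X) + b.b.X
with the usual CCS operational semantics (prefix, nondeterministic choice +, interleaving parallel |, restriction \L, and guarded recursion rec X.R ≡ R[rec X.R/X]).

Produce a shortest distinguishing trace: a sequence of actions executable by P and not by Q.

Reachable graph of P (3 states):
  s0 = rec X. d.(0 + X) + b.b.X has moves -b-> s1, -d-> s2
  s1 = b.(rec X. d.(0 + X) + b.b.X) has moves -b-> s0
  s2 = 0 + (rec X. d.(0 + X) + b.b.X) has moves -b-> s1, -d-> s2
Reachable graph of Q (3 states):
  t0 = rec X. b.(0 + X) + b.b.X has moves -b-> t1, -b-> t2
  t1 = 0 + (rec X. b.(0 + X) + b.b.X) has moves -b-> t1, -b-> t2
  t2 = b.(rec X. b.(0 + X) + b.b.X) has moves -b-> t0
Executing d from P (initial set {s0}):
  step 1 (d): {s2}
  ✓ P
Executing d from Q (initial set {t0}):
  step 1 (d): ∅ (Q stuck)

d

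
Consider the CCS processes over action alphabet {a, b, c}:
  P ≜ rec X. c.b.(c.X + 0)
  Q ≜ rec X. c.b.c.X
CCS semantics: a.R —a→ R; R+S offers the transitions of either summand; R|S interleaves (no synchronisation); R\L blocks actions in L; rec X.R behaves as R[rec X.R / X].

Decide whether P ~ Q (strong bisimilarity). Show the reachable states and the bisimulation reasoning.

LTS(P): 3 reachable states
  p0 = rec X. c.b.(c.X + 0) :: ··c··> p1
  p1 = b.(c.(rec X. c.b.(c.X + 0)) + 0) :: ··b··> p2
  p2 = c.(rec X. c.b.(c.X + 0)) + 0 :: ··c··> p0
LTS(Q): 3 reachable states
  q0 = rec X. c.b.c.X :: ··c··> q1
  q1 = b.c.(rec X. c.b.c.X) :: ··b··> q2
  q2 = c.(rec X. c.b.c.X) :: ··c··> q0
Coarsest stable partition (strong bisimilarity classes):
  B0 = {p0, q0}
  B1 = {p1, q1}
  B2 = {p2, q2}
p0 ∈ B0, q0 ∈ B0 → same block

P ~ Q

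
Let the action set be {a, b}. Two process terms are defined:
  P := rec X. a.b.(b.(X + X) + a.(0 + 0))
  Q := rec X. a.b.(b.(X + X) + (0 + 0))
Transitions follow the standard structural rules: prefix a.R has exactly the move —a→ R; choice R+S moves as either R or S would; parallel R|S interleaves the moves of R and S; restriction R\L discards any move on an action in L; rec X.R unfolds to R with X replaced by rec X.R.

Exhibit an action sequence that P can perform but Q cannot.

LTS(P): 5 reachable states
  s0 = rec X. a.b.(b.(X + X) + a.(0 + 0)) ⊢ ··a··> s1
  s1 = b.(b.((rec X. a.b.(b.(X + X) + a.(0 + 0))) + (rec X. a.b.(b.(X + X) + a.(0 + 0)))) + a.(0 + 0)) ⊢ ··b··> s2
  s2 = b.((rec X. a.b.(b.(X + X) + a.(0 + 0))) + (rec X. a.b.(b.(X + X) + a.(0 + 0)))) + a.(0 + 0) ⊢ ··a··> s3, ··b··> s4
  s3 = 0 + 0 ⊢ ∅
  s4 = (rec X. a.b.(b.(X + X) + a.(0 + 0))) + (rec X. a.b.(b.(X + X) + a.(0 + 0))) ⊢ ··a··> s1
LTS(Q): 4 reachable states
  t0 = rec X. a.b.(b.(X + X) + (0 + 0)) ⊢ ··a··> t1
  t1 = b.(b.((rec X. a.b.(b.(X + X) + (0 + 0))) + (rec X. a.b.(b.(X + X) + (0 + 0)))) + (0 + 0)) ⊢ ··b··> t2
  t2 = b.((rec X. a.b.(b.(X + X) + (0 + 0))) + (rec X. a.b.(b.(X + X) + (0 + 0)))) + (0 + 0) ⊢ ··b··> t3
  t3 = (rec X. a.b.(b.(X + X) + (0 + 0))) + (rec X. a.b.(b.(X + X) + (0 + 0))) ⊢ ··a··> t1
Trace ⟨aba⟩ through P, begin at {s0}:
  [1] a ⇒ {s1}
  [2] b ⇒ {s2}
  [3] a ⇒ {s3}
  P completes σ.
Trace ⟨aba⟩ through Q, begin at {t0}:
  [1] a ⇒ {t1}
  [2] b ⇒ {t2}
  [3] a ⇒ ∅ (Q stuck)

aba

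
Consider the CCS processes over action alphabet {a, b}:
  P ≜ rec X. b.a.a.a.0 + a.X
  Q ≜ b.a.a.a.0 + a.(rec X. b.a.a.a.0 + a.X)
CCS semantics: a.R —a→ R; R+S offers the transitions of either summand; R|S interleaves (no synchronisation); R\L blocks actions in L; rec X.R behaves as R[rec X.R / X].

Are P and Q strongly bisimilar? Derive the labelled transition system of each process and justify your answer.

P ~ Q

LTS(P): 5 reachable states
  u0 = rec X. b.a.a.a.0 + a.X | --a--▸ u0, --b--▸ u1
  u1 = a.a.a.0 | --a--▸ u2
  u2 = a.a.0 | --a--▸ u3
  u3 = a.0 | --a--▸ u4
  u4 = 0 | (no moves)
LTS(Q): 6 reachable states
  v0 = b.a.a.a.0 + a.(rec X. b.a.a.a.0 + a.X) | --a--▸ v1, --b--▸ v2
  v1 = rec X. b.a.a.a.0 + a.X | --a--▸ v1, --b--▸ v2
  v2 = a.a.a.0 | --a--▸ v3
  v3 = a.a.0 | --a--▸ v4
  v4 = a.0 | --a--▸ v5
  v5 = 0 | (no moves)
Partition-refinement fixed point:
  B0 = {u0, v0, v1}
  B1 = {u1, v2}
  B2 = {u2, v3}
  B3 = {u3, v4}
  B4 = {u4, v5}
u0 ∈ B0, v0 ∈ B0 → same block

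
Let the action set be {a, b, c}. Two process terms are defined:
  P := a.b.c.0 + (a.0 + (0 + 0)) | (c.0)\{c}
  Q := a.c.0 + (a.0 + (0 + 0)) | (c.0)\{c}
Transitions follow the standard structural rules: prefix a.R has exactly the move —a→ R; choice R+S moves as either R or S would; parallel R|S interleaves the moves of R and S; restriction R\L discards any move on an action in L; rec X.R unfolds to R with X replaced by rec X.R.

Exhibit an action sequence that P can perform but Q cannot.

ab

LTS(P): 5 reachable states
  u0 = a.b.c.0 + (a.0 + (0 + 0)) | (c.0)\{c} has moves ··a··> u1, ··a··> u2
  u1 = 0 | (c.0)\{c} has moves deadlocked
  u2 = b.c.0 has moves ··b··> u3
  u3 = c.0 has moves ··c··> u4
  u4 = 0 has moves deadlocked
LTS(Q): 4 reachable states
  v0 = a.c.0 + (a.0 + (0 + 0)) | (c.0)\{c} has moves ··a··> v1, ··a··> v2
  v1 = 0 | (c.0)\{c} has moves deadlocked
  v2 = c.0 has moves ··c··> v3
  v3 = 0 has moves deadlocked
Executing ab from P (initial set {u0}):
  [1] a ⇒ {u1, u2}
  [2] b ⇒ {u3}
  ✓ P
Executing ab from Q (initial set {v0}):
  [1] a ⇒ {v1, v2}
  [2] b ⇒ ∅ (Q stuck)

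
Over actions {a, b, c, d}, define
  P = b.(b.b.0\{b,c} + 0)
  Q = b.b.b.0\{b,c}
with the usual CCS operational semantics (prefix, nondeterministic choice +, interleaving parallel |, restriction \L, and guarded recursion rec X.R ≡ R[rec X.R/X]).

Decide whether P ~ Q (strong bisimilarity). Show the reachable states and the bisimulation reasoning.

P's transition system — 4 states:
  u0 = b.(b.b.0\{b,c} + 0) :: =b=> u1
  u1 = b.b.0\{b,c} + 0 :: =b=> u2
  u2 = b.0\{b,c} :: =b=> u3
  u3 = 0\{b,c} :: ∅
Q's transition system — 4 states:
  v0 = b.b.b.0\{b,c} :: =b=> v1
  v1 = b.b.0\{b,c} :: =b=> v2
  v2 = b.0\{b,c} :: =b=> v3
  v3 = 0\{b,c} :: ∅
Coarsest stable partition (strong bisimilarity classes):
  B0 = {u0, v0}
  B1 = {u1, v1}
  B2 = {u2, v2}
  B3 = {u3, v3}
u0 ∈ B0, v0 ∈ B0 → same block

P ~ Q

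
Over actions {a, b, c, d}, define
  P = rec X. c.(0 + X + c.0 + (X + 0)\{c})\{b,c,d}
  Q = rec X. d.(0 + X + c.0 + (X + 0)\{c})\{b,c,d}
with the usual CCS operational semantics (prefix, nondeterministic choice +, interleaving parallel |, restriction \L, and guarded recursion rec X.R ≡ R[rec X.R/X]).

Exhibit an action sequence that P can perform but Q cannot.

Reachable graph of P (2 states):
  p0 = rec X. c.(0 + X + c.0 + (X + 0)\{c})\{b,c,d} ⊢ —c→ p1
  p1 = (0 + (rec X. c.(0 + X + c.0 + (X + 0)\{c})\{b,c,d}) + c.0 + ((rec X. c.(0 + X + c.0 + (X + 0)\{c})\{b,c,d}) + 0)\{c})\{b,c,d} ⊢ deadlocked
Reachable graph of Q (2 states):
  q0 = rec X. d.(0 + X + c.0 + (X + 0)\{c})\{b,c,d} ⊢ —d→ q1
  q1 = (0 + (rec X. d.(0 + X + c.0 + (X + 0)\{c})\{b,c,d}) + c.0 + ((rec X. d.(0 + X + c.0 + (X + 0)\{c})\{b,c,d}) + 0)\{c})\{b,c,d} ⊢ deadlocked
Trace ⟨c⟩ through P, begin at {p0}:
  after c @ step 1: {p1}
  ✓ P
Trace ⟨c⟩ through Q, begin at {q0}:
  after c @ step 1: ∅ (Q stuck)

c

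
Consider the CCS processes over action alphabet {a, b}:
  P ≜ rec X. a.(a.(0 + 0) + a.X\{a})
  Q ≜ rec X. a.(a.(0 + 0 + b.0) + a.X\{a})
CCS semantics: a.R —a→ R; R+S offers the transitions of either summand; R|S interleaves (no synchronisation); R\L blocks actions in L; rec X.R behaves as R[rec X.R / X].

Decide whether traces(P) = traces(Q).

traces(P) ≠ traces(Q) — witness ⟨aab⟩

P's transition system — 4 states:
  p0 = rec X. a.(a.(0 + 0) + a.X\{a}) ⊢ --a--▸ p1
  p1 = a.(0 + 0) + a.(rec X. a.(a.(0 + 0) + a.X\{a}))\{a} ⊢ --a--▸ p2, --a--▸ p3
  p2 = (rec X. a.(a.(0 + 0) + a.X\{a}))\{a} ⊢ ·
  p3 = 0 + 0 ⊢ ·
Q's transition system — 5 states:
  q0 = rec X. a.(a.(0 + 0 + b.0) + a.X\{a}) ⊢ --a--▸ q1
  q1 = a.(0 + 0 + b.0) + a.(rec X. a.(a.(0 + 0 + b.0) + a.X\{a}))\{a} ⊢ --a--▸ q2, --a--▸ q3
  q2 = (rec X. a.(a.(0 + 0 + b.0) + a.X\{a}))\{a} ⊢ ·
  q3 = 0 + 0 + b.0 ⊢ --b--▸ q4
  q4 = 0 ⊢ ·
Trace ⟨aab⟩ through Q, begin at {q0}:
  [1] a ⇒ {q1}
  [2] a ⇒ {q2, q3}
  [3] b ⇒ {q4}
  ✓ Q
Trace ⟨aab⟩ through P, begin at {p0}:
  [1] a ⇒ {p1}
  [2] a ⇒ {p2, p3}
  [3] b ⇒ no successor for P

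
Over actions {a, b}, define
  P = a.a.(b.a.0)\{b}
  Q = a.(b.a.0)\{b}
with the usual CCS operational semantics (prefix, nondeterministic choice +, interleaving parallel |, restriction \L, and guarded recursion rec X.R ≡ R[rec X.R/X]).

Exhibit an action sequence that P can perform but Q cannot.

Reachable graph of P (3 states):
  s0 = a.a.(b.a.0)\{b} → -a-> s1
  s1 = a.(b.a.0)\{b} → -a-> s2
  s2 = (b.a.0)\{b} → (no moves)
Reachable graph of Q (2 states):
  t0 = a.(b.a.0)\{b} → -a-> t1
  t1 = (b.a.0)\{b} → (no moves)
Run σ = ⟨aa⟩ on P: start {s0}
  step 1 (a): {s1}
  step 2 (a): {s2}
  ✓ P
Run σ = ⟨aa⟩ on Q: start {t0}
  step 1 (a): {t1}
  step 2 (a): no successor for Q

aa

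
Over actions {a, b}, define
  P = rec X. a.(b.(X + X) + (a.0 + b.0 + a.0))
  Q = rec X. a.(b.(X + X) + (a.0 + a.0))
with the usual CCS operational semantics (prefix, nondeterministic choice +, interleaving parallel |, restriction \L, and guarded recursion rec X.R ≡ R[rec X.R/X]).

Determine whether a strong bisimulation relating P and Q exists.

NO

Reachable graph of P (4 states):
  m0 = rec X. a.(b.(X + X) + (a.0 + b.0 + a.0)) has moves --a--▸ m1
  m1 = b.((rec X. a.(b.(X + X) + (a.0 + b.0 + a.0))) + (rec X. a.(b.(X + X) + (a.0 + b.0 + a.0)))) + (a.0 + b.0 + a.0) has moves --a--▸ m2, --b--▸ m2, --b--▸ m3
  m2 = 0 has moves deadlocked
  m3 = (rec X. a.(b.(X + X) + (a.0 + b.0 + a.0))) + (rec X. a.(b.(X + X) + (a.0 + b.0 + a.0))) has moves --a--▸ m1
Reachable graph of Q (4 states):
  n0 = rec X. a.(b.(X + X) + (a.0 + a.0)) has moves --a--▸ n1
  n1 = b.((rec X. a.(b.(X + X) + (a.0 + a.0))) + (rec X. a.(b.(X + X) + (a.0 + a.0)))) + (a.0 + a.0) has moves --a--▸ n2, --b--▸ n3
  n2 = 0 has moves deadlocked
  n3 = (rec X. a.(b.(X + X) + (a.0 + a.0))) + (rec X. a.(b.(X + X) + (a.0 + a.0))) has moves --a--▸ n1
Coarsest stable partition (strong bisimilarity classes):
  B0 = {m0, m3}
  B1 = {m1}
  B2 = {m2, n2}
  B3 = {n0, n3}
  B4 = {n1}
m0 ∈ B0, n0 ∈ B3 → different blocks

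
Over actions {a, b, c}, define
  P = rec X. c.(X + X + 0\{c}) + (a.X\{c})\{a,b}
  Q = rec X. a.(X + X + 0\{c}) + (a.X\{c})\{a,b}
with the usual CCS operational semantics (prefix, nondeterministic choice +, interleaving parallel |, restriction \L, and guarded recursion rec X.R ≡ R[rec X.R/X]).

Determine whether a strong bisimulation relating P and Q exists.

Reachable graph of P (2 states):
  p0 = rec X. c.(X + X + 0\{c}) + (a.X\{c})\{a,b} → -c-> p1
  p1 = (rec X. c.(X + X + 0\{c}) + (a.X\{c})\{a,b}) + (rec X. c.(X + X + 0\{c}) + (a.X\{c})\{a,b}) + 0\{c} → -c-> p1
Reachable graph of Q (2 states):
  q0 = rec X. a.(X + X + 0\{c}) + (a.X\{c})\{a,b} → -a-> q1
  q1 = (rec X. a.(X + X + 0\{c}) + (a.X\{c})\{a,b}) + (rec X. a.(X + X + 0\{c}) + (a.X\{c})\{a,b}) + 0\{c} → -a-> q1
Coarsest stable partition (strong bisimilarity classes):
  B0 = {p0, p1}
  B1 = {q0, q1}
p0 ∈ B0, q0 ∈ B1 → different blocks

not bisimilar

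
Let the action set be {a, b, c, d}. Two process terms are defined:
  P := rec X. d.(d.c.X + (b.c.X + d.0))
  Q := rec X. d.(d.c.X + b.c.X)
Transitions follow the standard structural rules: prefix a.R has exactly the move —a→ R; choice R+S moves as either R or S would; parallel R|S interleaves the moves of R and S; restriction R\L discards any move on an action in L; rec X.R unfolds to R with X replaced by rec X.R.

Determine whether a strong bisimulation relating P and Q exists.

Reachable graph of P (4 states):
  p0 = rec X. d.(d.c.X + (b.c.X + d.0)) has moves ··d··> p1
  p1 = d.c.(rec X. d.(d.c.X + (b.c.X + d.0))) + (b.c.(rec X. d.(d.c.X + (b.c.X + d.0))) + d.0) has moves ··b··> p2, ··d··> p2, ··d··> p3
  p2 = c.(rec X. d.(d.c.X + (b.c.X + d.0))) has moves ··c··> p0
  p3 = 0 has moves stopped
Reachable graph of Q (3 states):
  q0 = rec X. d.(d.c.X + b.c.X) has moves ··d··> q1
  q1 = d.c.(rec X. d.(d.c.X + b.c.X)) + b.c.(rec X. d.(d.c.X + b.c.X)) has moves ··b··> q2, ··d··> q2
  q2 = c.(rec X. d.(d.c.X + b.c.X)) has moves ··c··> q0
Coarsest stable partition (strong bisimilarity classes):
  B0 = {p0}
  B1 = {p1}
  B2 = {p2}
  B3 = {p3}
  B4 = {q0}
  B5 = {q1}
  B6 = {q2}
p0 ∈ B0, q0 ∈ B4 → different blocks

not bisimilar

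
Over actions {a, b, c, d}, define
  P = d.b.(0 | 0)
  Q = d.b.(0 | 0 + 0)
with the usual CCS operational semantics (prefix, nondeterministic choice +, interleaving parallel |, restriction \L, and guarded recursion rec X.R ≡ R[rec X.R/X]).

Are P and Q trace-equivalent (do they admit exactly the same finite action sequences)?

YES

P's transition system — 3 states:
  s0 = d.b.(0 | 0) ⊢ —d→ s1
  s1 = b.(0 | 0) ⊢ —b→ s2
  s2 = 0 | 0 ⊢ ∅
Q's transition system — 3 states:
  t0 = d.b.(0 | 0 + 0) ⊢ —d→ t1
  t1 = b.(0 | 0 + 0) ⊢ —b→ t2
  t2 = 0 | 0 + 0 ⊢ ∅
Bisimilarity quotient blocks:
  B0 = {s0, t0}
  B1 = {s1, t1}
  B2 = {s2, t2}
s0 ∈ B0, t0 ∈ B0 → same block
Bisimilar ⇒ trace-equivalent.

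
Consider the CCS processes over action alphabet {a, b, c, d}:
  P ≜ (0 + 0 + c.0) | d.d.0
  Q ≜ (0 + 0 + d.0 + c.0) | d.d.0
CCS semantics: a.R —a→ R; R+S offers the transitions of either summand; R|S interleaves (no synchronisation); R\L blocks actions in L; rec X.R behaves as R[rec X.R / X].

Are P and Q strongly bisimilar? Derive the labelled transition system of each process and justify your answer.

Reachable graph of P (6 states):
  u0 = (0 + 0 + c.0) | d.d.0 | =c=> u1, =d=> u2
  u1 = 0 | d.d.0 | =d=> u3
  u2 = (0 + 0 + c.0) | d.0 | =c=> u3, =d=> u4
  u3 = 0 | d.0 | =d=> u5
  u4 = (0 + 0 + c.0) | 0 | =c=> u5
  u5 = 0 | 0 | (no moves)
Reachable graph of Q (6 states):
  v0 = (0 + 0 + d.0 + c.0) | d.d.0 | =c=> v1, =d=> v1, =d=> v2
  v1 = 0 | d.d.0 | =d=> v3
  v2 = (0 + 0 + d.0 + c.0) | d.0 | =c=> v3, =d=> v3, =d=> v4
  v3 = 0 | d.0 | =d=> v5
  v4 = (0 + 0 + d.0 + c.0) | 0 | =c=> v5, =d=> v5
  v5 = 0 | 0 | (no moves)
Coarsest stable partition (strong bisimilarity classes):
  B0 = {u0}
  B1 = {u1, v1}
  B2 = {u3, v3}
  B3 = {u5, v5}
  B4 = {u2}
  B5 = {u4}
  B6 = {v0}
  B7 = {v2}
  B8 = {v4}
u0 ∈ B0, v0 ∈ B6 → different blocks

P ≁ Q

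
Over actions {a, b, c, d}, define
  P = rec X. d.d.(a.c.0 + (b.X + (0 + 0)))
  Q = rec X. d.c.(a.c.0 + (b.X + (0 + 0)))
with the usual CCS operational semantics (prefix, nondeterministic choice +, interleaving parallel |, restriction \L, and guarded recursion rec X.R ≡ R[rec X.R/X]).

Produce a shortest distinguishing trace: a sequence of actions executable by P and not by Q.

LTS(P): 5 reachable states
  u0 = rec X. d.d.(a.c.0 + (b.X + (0 + 0))) → --d--▸ u1
  u1 = d.(a.c.0 + (b.(rec X. d.d.(a.c.0 + (b.X + (0 + 0)))) + (0 + 0))) → --d--▸ u2
  u2 = a.c.0 + (b.(rec X. d.d.(a.c.0 + (b.X + (0 + 0)))) + (0 + 0)) → --a--▸ u3, --b--▸ u0
  u3 = c.0 → --c--▸ u4
  u4 = 0 → ·
LTS(Q): 5 reachable states
  v0 = rec X. d.c.(a.c.0 + (b.X + (0 + 0))) → --d--▸ v1
  v1 = c.(a.c.0 + (b.(rec X. d.c.(a.c.0 + (b.X + (0 + 0)))) + (0 + 0))) → --c--▸ v2
  v2 = a.c.0 + (b.(rec X. d.c.(a.c.0 + (b.X + (0 + 0)))) + (0 + 0)) → --a--▸ v3, --b--▸ v0
  v3 = c.0 → --c--▸ v4
  v4 = 0 → ·
Run σ = ⟨dd⟩ on P: start {u0}
  step 1 (d): {u1}
  step 2 (d): {u2}
  — P admits the full trace.
Run σ = ⟨dd⟩ on Q: start {v0}
  step 1 (d): {v1}
  step 2 (d): ∅  — Q cannot continue

dd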